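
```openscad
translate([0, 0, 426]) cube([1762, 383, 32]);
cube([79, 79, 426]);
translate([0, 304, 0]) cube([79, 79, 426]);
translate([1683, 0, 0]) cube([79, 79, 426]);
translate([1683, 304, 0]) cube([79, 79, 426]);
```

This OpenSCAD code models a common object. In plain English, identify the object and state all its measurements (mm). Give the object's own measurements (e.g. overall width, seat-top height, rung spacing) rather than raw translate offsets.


A long wooden bench with a 1762 mm (x) × 383 mm (y) seat, 32 mm thick, its top surface 458 mm above the floor. Four 79 mm square legs at the seat corners, flush with the edges, run from z = 0 to the seat underside.


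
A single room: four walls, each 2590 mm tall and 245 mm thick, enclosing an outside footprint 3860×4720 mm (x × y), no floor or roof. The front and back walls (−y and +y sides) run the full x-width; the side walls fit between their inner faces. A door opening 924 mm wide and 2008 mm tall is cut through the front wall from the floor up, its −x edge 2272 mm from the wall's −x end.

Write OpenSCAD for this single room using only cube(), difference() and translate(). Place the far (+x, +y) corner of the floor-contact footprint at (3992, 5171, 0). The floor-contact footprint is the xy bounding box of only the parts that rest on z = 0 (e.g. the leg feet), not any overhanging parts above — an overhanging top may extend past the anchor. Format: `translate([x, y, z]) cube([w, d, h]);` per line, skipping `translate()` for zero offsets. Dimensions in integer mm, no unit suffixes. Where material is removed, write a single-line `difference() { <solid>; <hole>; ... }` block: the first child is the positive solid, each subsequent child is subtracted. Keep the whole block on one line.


difference() { translate([132, 451, 0]) cube([3860, 245, 2590]); translate([2404, 451, 0]) cube([924, 245, 2008]); }
translate([132, 4926, 0]) cube([3860, 245, 2590]);
translate([132, 696, 0]) cube([245, 4230, 2590]);
translate([3747, 696, 0]) cube([245, 4230, 2590]);


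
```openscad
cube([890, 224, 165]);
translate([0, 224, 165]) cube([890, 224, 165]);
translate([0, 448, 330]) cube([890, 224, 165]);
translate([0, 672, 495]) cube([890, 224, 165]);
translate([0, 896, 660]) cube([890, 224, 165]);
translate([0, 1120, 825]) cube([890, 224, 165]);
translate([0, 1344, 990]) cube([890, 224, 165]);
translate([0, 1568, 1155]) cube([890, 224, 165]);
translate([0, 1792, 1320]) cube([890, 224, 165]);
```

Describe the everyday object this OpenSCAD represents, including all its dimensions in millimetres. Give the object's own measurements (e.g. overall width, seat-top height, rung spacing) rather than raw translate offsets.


A straight staircase of 9 solid steps. Each step is 890 mm wide (x), 224 mm deep (y, the going) and 165 mm tall (the rise). The first step rests on the floor; each subsequent step sits one going further in +y and one rise higher in +z, directly behind and above the previous step with no overlap.


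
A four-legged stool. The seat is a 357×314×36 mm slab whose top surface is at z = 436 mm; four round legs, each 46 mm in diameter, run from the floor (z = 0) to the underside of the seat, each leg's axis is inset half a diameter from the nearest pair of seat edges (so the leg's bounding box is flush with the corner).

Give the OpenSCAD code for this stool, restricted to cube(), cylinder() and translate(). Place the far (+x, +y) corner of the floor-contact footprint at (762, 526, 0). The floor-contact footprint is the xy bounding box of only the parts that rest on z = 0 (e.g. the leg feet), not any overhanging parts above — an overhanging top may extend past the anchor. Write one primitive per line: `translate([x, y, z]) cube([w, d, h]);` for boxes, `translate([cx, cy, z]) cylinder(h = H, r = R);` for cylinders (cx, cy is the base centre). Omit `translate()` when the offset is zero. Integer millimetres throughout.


translate([405, 212, 400]) cube([357, 314, 36]);
translate([428, 235, 0]) cylinder(h = 400, r = 23);
translate([739, 235, 0]) cylinder(h = 400, r = 23);
translate([428, 503, 0]) cylinder(h = 400, r = 23);
translate([739, 503, 0]) cylinder(h = 400, r = 23);


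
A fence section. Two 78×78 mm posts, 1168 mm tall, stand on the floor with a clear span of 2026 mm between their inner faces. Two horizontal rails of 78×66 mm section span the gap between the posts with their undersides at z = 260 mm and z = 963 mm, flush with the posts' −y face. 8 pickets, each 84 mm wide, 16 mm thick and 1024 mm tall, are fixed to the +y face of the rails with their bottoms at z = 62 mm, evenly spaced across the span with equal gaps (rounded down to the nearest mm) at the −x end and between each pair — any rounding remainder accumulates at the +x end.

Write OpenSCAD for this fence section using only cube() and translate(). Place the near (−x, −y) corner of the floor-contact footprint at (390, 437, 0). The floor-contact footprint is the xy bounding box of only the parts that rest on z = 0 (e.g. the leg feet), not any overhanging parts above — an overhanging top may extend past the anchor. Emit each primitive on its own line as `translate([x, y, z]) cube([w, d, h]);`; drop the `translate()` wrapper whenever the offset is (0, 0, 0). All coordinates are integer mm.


translate([390, 437, 0]) cube([78, 78, 1168]);
translate([2494, 437, 0]) cube([78, 78, 1168]);
translate([468, 437, 260]) cube([2026, 78, 66]);
translate([468, 437, 963]) cube([2026, 78, 66]);
translate([618, 515, 62]) cube([84, 16, 1024]);
translate([852, 515, 62]) cube([84, 16, 1024]);
translate([1086, 515, 62]) cube([84, 16, 1024]);
translate([1320, 515, 62]) cube([84, 16, 1024]);
translate([1554, 515, 62]) cube([84, 16, 1024]);
translate([1788, 515, 62]) cube([84, 16, 1024]);
translate([2022, 515, 62]) cube([84, 16, 1024]);
translate([2256, 515, 62]) cube([84, 16, 1024]);


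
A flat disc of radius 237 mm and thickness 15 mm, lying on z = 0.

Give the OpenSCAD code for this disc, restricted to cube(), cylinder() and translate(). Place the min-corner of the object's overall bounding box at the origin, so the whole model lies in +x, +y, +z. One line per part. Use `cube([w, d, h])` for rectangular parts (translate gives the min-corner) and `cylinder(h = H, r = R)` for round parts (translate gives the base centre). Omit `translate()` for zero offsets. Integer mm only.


translate([237, 237, 0]) cylinder(h = 15, r = 237);


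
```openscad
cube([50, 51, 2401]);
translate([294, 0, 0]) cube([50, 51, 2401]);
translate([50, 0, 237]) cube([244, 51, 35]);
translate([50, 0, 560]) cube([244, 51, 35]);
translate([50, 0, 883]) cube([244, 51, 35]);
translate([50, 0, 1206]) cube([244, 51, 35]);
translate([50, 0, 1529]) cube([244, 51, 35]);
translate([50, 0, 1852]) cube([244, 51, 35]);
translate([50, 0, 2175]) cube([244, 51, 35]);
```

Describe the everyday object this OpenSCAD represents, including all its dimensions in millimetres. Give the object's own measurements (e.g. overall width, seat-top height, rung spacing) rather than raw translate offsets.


A straight ladder. Two 50×51 mm vertical rails, 2401 mm tall, stand 344 mm apart (outside-to-outside) with their front faces coplanar on the −y side. 7 rungs, each 51 mm deep and 35 mm tall, span between the inner faces of the rails, front faces flush with the rails. The lowest rung's underside is at z = 237 mm and rungs are spaced 323 mm apart (underside to underside).


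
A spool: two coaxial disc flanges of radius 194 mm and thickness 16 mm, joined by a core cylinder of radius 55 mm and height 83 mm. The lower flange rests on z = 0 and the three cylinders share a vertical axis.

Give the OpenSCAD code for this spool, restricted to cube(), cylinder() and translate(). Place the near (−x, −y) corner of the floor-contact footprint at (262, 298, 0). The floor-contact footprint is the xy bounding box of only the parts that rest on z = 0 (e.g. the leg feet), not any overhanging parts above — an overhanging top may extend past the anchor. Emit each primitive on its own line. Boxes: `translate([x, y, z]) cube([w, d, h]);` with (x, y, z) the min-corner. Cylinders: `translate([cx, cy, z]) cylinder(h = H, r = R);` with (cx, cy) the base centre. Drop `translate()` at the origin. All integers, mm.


translate([456, 492, 0]) cylinder(h = 16, r = 194);
translate([456, 492, 16]) cylinder(h = 83, r = 55);
translate([456, 492, 99]) cylinder(h = 16, r = 194);


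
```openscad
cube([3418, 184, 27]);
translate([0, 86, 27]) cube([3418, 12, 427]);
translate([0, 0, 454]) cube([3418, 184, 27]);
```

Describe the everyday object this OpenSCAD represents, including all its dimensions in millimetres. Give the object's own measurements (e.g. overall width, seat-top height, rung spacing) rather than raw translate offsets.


An I-beam lying along x, 3418 mm long. Overall section height 481 mm. Two flanges 184 mm wide (y) and 27 mm thick, one on the floor and one at the top; a web 12 mm thick runs between them, centred on the flange width.


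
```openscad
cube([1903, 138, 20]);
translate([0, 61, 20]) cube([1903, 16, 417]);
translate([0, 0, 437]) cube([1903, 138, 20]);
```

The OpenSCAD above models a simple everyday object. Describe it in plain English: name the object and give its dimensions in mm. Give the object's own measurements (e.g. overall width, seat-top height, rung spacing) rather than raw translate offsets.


An I-beam lying along x, 1903 mm long. Overall section height 457 mm. Two flanges 138 mm wide (y) and 20 mm thick, one on the floor and one at the top; a web 16 mm thick runs between them, centred on the flange width.


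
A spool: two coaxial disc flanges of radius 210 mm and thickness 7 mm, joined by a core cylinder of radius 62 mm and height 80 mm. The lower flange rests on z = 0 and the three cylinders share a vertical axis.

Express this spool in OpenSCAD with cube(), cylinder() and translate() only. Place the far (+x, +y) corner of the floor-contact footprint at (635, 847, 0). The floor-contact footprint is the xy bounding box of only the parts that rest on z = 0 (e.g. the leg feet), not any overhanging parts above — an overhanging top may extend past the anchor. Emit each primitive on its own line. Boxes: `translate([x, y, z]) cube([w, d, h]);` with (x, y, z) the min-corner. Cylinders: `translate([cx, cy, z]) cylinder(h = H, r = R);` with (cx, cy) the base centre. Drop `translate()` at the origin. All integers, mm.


translate([425, 637, 0]) cylinder(h = 7, r = 210);
translate([425, 637, 7]) cylinder(h = 80, r = 62);
translate([425, 637, 87]) cylinder(h = 7, r = 210);


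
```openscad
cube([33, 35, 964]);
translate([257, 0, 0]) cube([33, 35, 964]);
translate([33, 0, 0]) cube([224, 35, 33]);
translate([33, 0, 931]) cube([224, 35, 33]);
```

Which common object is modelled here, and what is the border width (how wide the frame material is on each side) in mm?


A picture frame. The border width is 33 mm.

Four thin pieces enclosing a rectangular opening — a picture frame. The two full-height stiles are 964 mm tall; the top rail sits at z = 931 and is 33 mm tall, so the border above the opening is 964 − 931 = 33 mm, matching the stile x-width.


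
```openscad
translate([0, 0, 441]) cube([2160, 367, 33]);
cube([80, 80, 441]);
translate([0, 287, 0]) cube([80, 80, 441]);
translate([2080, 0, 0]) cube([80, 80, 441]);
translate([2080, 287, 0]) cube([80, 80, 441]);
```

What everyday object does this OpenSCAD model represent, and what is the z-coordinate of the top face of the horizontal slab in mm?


A bench. The seat-top height is 474 mm.

A long slab on four corner posts — a bench. The slab sits at z = 441 with thickness 33, so the top is 441 + 33 = 474 mm.


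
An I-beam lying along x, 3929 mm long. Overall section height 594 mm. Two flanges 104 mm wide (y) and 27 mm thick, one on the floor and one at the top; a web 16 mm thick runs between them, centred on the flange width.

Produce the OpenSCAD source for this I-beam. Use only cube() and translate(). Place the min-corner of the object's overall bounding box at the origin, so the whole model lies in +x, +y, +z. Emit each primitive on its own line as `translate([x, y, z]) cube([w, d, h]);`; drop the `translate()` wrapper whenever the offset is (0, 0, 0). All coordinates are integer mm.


cube([3929, 104, 27]);
translate([0, 44, 27]) cube([3929, 16, 540]);
translate([0, 0, 567]) cube([3929, 104, 27]);


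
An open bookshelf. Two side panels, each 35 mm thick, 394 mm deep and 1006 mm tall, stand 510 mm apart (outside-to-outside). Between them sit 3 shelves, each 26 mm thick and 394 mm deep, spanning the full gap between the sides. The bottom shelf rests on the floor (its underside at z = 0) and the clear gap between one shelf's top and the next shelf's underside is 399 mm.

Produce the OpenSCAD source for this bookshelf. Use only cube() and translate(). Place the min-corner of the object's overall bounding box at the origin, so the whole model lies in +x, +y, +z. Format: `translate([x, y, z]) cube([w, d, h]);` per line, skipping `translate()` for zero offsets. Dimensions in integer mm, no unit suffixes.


cube([35, 394, 1006]);
translate([475, 0, 0]) cube([35, 394, 1006]);
translate([35, 0, 0]) cube([440, 394, 26]);
translate([35, 0, 425]) cube([440, 394, 26]);
translate([35, 0, 850]) cube([440, 394, 26]);


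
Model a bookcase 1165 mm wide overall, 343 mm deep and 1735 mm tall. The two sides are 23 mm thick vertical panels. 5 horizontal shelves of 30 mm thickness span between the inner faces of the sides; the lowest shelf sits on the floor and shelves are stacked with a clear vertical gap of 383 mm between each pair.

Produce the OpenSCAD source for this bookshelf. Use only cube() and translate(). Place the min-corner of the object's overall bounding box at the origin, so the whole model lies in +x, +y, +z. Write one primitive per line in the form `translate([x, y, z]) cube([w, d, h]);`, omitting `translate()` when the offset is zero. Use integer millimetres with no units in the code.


cube([23, 343, 1735]);
translate([1142, 0, 0]) cube([23, 343, 1735]);
translate([23, 0, 0]) cube([1119, 343, 30]);
translate([23, 0, 413]) cube([1119, 343, 30]);
translate([23, 0, 826]) cube([1119, 343, 30]);
translate([23, 0, 1239]) cube([1119, 343, 30]);
translate([23, 0, 1652]) cube([1119, 343, 30]);


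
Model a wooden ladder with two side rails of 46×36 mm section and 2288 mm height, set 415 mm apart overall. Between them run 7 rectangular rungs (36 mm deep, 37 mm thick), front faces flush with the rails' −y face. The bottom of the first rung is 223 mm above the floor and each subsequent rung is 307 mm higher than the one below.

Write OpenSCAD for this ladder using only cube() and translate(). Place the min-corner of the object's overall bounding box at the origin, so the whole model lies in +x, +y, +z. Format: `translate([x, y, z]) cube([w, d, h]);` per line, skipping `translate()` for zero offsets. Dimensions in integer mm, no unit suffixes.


// rung span = 415 - 2*46 = 323
// rung[k] z = 223 + k*307
cube([46, 36, 2288]);
translate([369, 0, 0]) cube([46, 36, 2288]);
translate([46, 0, 223]) cube([323, 36, 37]);
translate([46, 0, 530]) cube([323, 36, 37]);
translate([46, 0, 837]) cube([323, 36, 37]);
translate([46, 0, 1144]) cube([323, 36, 37]);
translate([46, 0, 1451]) cube([323, 36, 37]);
translate([46, 0, 1758]) cube([323, 36, 37]);
translate([46, 0, 2065]) cube([323, 36, 37]);


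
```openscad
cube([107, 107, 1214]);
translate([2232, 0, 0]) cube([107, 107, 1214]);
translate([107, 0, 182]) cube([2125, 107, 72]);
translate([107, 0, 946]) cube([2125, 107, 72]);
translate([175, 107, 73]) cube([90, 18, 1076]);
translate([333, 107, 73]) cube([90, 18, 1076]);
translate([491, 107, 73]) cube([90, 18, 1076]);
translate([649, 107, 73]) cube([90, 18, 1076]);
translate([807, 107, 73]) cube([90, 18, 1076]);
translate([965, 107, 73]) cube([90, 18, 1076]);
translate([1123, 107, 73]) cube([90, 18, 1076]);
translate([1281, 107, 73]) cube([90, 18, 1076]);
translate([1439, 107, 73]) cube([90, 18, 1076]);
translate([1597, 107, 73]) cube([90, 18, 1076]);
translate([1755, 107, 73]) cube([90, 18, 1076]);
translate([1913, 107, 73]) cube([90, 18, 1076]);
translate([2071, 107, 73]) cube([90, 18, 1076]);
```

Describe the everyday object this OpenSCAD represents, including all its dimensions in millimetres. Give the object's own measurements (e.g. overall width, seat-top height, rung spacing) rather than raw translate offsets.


A fence section. Two 107×107 mm posts, 1214 mm tall, stand on the floor with a clear span of 2125 mm between their inner faces. Two horizontal rails of 107×72 mm section span the gap between the posts with their undersides at z = 182 mm and z = 946 mm, flush with the posts' −y face. 13 pickets, each 90 mm wide, 18 mm thick and 1076 mm tall, are fixed to the +y face of the rails with their bottoms at z = 73 mm, spaced across the span with a 68 mm gap after the −x post and between neighbouring pickets, with 71 mm left before the +x post.


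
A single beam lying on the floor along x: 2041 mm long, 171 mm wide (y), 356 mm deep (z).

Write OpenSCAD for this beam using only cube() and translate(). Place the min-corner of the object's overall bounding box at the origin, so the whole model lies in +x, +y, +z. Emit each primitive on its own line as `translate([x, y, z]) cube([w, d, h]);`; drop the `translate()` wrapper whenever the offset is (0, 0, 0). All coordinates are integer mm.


cube([2041, 171, 356]);


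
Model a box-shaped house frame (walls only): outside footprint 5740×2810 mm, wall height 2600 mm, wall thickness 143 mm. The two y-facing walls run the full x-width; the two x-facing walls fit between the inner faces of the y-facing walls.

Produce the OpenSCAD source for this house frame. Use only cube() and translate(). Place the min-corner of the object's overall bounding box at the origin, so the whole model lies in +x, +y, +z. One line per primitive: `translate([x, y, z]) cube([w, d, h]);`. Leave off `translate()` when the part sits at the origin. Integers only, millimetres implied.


cube([5740, 143, 2600]);
translate([0, 2667, 0]) cube([5740, 143, 2600]);
translate([0, 143, 0]) cube([143, 2524, 2600]);
translate([5597, 143, 0]) cube([143, 2524, 2600]);


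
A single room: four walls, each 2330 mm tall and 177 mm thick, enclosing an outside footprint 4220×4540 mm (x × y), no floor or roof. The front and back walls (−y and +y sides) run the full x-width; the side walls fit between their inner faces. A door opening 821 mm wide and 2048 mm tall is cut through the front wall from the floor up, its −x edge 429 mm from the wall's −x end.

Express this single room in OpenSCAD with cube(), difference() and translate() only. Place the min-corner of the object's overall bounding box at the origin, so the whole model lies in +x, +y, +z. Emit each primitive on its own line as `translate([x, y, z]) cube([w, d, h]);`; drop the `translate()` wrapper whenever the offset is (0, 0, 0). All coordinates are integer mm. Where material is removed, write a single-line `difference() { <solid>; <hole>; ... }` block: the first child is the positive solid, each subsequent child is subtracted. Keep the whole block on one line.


difference() { cube([4220, 177, 2330]); translate([429, 0, 0]) cube([821, 177, 2048]); }
translate([0, 4363, 0]) cube([4220, 177, 2330]);
translate([0, 177, 0]) cube([177, 4186, 2330]);
translate([4043, 177, 0]) cube([177, 4186, 2330]);


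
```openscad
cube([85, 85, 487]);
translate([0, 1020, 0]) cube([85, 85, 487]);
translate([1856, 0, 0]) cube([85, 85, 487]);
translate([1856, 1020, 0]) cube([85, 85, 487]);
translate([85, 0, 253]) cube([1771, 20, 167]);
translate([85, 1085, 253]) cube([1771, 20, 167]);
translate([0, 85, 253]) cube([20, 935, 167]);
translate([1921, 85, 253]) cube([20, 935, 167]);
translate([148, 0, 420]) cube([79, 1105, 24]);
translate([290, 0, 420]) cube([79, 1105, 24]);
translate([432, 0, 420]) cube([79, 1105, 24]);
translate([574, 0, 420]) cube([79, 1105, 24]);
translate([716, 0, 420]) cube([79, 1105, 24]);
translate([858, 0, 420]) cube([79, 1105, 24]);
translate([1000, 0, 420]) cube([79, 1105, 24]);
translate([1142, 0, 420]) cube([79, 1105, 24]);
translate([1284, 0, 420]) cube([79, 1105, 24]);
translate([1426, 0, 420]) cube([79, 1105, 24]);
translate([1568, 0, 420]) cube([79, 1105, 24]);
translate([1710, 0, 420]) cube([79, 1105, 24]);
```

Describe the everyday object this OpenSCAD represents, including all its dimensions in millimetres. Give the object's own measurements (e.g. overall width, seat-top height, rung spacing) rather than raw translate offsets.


A bed frame 1941 mm long (x) by 1105 mm wide (y). Four 85×85 mm corner posts, 487 mm tall, at the corners of the footprint. Four rails of 20 mm thickness and 167 mm height run between adjacent posts with their undersides at z = 253 mm, their outer faces flush with the outside of the frame (the two x-running rails run between the posts' inner faces; the two y-running rails run between the posts' inner faces). 12 slats, each 79 mm wide (x) and 24 mm thick, lie across the top of the two x-running rails, running the full 1105 mm width of the frame in y; along x they sit between the end posts with a 63 mm gap after the −x posts and between neighbouring slats, leaving 67 mm before the +x posts.


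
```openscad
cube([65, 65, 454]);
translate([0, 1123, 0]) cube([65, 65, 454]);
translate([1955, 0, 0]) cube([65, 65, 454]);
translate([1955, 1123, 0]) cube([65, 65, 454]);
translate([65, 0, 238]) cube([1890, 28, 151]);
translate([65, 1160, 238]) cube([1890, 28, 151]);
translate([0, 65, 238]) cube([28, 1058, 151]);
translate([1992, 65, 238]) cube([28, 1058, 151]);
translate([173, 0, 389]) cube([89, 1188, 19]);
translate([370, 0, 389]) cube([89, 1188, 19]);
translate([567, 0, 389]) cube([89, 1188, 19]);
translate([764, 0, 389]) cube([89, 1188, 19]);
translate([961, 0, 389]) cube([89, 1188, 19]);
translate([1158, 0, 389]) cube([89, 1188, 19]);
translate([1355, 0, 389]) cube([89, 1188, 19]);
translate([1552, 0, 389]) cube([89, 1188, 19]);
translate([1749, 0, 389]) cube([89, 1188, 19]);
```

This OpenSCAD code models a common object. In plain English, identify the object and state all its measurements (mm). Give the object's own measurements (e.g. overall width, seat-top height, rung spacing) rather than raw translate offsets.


A bed frame 2020 mm long (x) by 1188 mm wide (y). Four 65×65 mm corner posts, 454 mm tall, at the corners of the footprint. Four rails of 28 mm thickness and 151 mm height run between adjacent posts with their undersides at z = 238 mm, their outer faces flush with the outside of the frame (the two x-running rails run between the posts' inner faces; the two y-running rails run between the posts' inner faces). 9 slats, each 89 mm wide (x) and 19 mm thick, lie across the top of the two x-running rails, running the full 1188 mm width of the frame in y; along x they sit between the end posts with a 108 mm gap after the −x posts and between neighbouring slats, leaving 117 mm before the +x posts.


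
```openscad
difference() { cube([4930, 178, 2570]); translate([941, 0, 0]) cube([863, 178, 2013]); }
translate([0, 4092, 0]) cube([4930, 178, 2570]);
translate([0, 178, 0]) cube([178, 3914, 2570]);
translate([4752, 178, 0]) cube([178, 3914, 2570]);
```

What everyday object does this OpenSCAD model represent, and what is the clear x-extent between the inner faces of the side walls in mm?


A single room. The interior width is 4574 mm.

Four walls enclosing a rectangle with a door in the front wall — a room. Outside width 4930 minus two 178 mm walls gives 4574 mm.


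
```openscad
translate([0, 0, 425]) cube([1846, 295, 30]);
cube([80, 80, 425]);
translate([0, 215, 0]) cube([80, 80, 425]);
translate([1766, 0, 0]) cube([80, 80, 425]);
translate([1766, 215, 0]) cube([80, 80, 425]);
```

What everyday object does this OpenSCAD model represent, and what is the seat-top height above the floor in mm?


A bench. The seat-top height is 455 mm.

A long slab on four corner posts — a bench. The slab sits at z = 425 with thickness 30, so the top is 425 + 30 = 455 mm.


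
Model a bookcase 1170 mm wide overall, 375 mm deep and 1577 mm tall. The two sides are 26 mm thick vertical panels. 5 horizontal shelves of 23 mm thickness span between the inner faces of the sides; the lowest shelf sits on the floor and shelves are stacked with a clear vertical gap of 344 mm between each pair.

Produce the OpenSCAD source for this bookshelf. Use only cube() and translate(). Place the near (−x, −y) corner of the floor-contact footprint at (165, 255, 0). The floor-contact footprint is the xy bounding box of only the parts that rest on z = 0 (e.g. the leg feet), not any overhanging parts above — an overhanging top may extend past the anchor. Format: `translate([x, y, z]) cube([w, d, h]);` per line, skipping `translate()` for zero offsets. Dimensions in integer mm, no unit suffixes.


translate([165, 255, 0]) cube([26, 375, 1577]);
translate([1309, 255, 0]) cube([26, 375, 1577]);
translate([191, 255, 0]) cube([1118, 375, 23]);
translate([191, 255, 367]) cube([1118, 375, 23]);
translate([191, 255, 734]) cube([1118, 375, 23]);
translate([191, 255, 1101]) cube([1118, 375, 23]);
translate([191, 255, 1468]) cube([1118, 375, 23]);


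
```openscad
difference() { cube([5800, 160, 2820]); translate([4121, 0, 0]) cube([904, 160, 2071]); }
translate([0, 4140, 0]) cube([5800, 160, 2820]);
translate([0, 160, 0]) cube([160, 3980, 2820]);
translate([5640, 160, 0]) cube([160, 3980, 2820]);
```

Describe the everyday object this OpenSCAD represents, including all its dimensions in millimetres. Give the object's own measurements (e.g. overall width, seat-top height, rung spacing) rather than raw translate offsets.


A single room: four walls, each 2820 mm tall and 160 mm thick, enclosing an outside footprint 5800×4300 mm (x × y), no floor or roof. The front and back walls (−y and +y sides) run the full x-width; the side walls fit between their inner faces. A door opening 904 mm wide and 2071 mm tall is cut through the front wall from the floor up, its −x edge 4121 mm from the wall's −x end.


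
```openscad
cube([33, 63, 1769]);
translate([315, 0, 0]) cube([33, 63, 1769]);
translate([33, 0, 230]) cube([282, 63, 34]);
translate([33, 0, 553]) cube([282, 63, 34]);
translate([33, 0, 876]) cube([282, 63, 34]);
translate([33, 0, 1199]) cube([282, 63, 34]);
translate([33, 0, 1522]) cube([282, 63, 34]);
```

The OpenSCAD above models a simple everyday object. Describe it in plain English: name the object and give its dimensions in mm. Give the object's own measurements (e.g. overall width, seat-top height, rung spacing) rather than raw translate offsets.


A straight ladder. Two 33×63 mm vertical rails, 1769 mm tall, stand 348 mm apart (outside-to-outside) with their front faces coplanar on the −y side. 5 rungs, each 63 mm deep and 34 mm tall, span between the inner faces of the rails, front faces flush with the rails. The lowest rung's underside is at z = 230 mm and rungs are spaced 323 mm apart (underside to underside).


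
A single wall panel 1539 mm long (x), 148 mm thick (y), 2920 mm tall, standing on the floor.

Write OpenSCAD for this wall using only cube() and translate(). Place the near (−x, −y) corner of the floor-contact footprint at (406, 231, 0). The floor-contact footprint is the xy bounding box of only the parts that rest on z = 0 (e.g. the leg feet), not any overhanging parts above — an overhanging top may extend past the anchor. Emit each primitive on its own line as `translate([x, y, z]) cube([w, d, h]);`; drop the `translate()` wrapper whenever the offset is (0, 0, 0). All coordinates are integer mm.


translate([406, 231, 0]) cube([1539, 148, 2920]);


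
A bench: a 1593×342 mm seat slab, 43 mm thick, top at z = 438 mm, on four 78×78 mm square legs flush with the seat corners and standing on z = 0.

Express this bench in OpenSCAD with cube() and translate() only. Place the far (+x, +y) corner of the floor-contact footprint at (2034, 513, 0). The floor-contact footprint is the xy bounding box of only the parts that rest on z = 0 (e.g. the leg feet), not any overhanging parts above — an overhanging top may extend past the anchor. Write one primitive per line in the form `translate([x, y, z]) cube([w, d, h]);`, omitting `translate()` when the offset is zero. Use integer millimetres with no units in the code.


translate([441, 171, 395]) cube([1593, 342, 43]);
translate([441, 171, 0]) cube([78, 78, 395]);
translate([441, 435, 0]) cube([78, 78, 395]);
translate([1956, 171, 0]) cube([78, 78, 395]);
translate([1956, 435, 0]) cube([78, 78, 395]);


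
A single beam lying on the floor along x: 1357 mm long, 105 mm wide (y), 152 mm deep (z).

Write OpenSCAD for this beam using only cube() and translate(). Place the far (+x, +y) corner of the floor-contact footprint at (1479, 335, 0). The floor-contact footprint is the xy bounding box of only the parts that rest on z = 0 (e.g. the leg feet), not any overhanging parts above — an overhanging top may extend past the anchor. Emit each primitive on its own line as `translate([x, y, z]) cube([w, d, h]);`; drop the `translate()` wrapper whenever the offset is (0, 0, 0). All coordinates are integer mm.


translate([122, 230, 0]) cube([1357, 105, 152]);


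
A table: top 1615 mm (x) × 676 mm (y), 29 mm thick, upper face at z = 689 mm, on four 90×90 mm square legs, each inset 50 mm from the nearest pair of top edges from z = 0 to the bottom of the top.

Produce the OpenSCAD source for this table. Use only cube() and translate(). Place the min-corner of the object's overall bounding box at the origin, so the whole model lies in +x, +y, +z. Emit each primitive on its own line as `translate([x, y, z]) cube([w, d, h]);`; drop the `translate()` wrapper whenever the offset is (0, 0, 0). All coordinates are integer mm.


// leg_h = 689 - 29 = 660
translate([0, 0, 660]) cube([1615, 676, 29]);
translate([50, 50, 0]) cube([90, 90, 660]);
translate([1475, 50, 0]) cube([90, 90, 660]);
translate([50, 536, 0]) cube([90, 90, 660]);
translate([1475, 536, 0]) cube([90, 90, 660]);


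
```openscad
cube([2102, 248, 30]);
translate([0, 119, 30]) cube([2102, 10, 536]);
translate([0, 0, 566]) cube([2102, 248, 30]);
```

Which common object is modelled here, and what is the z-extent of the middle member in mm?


An I-beam. The web height is 536 mm.

Two wide flanges with a thin centred web — an I-beam. Overall 596 mm minus two 30 mm flanges gives a web of 596 − 2·30 = 536 mm.


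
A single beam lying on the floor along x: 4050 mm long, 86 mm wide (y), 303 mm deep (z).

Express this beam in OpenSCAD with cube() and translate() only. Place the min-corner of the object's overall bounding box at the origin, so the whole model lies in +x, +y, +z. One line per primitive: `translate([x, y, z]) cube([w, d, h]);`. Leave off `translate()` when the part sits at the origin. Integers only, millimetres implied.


cube([4050, 86, 303]);


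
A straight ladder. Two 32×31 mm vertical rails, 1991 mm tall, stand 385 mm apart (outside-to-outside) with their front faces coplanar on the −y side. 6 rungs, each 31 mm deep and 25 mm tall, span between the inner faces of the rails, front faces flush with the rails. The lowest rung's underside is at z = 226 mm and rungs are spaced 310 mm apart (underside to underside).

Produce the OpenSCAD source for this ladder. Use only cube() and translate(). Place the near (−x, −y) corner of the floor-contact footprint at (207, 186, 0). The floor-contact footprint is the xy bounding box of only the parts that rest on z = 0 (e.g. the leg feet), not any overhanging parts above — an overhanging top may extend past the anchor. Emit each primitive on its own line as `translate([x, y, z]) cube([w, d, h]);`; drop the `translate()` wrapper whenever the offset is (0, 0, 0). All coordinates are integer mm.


translate([207, 186, 0]) cube([32, 31, 1991]);
translate([560, 186, 0]) cube([32, 31, 1991]);
translate([239, 186, 226]) cube([321, 31, 25]);
translate([239, 186, 536]) cube([321, 31, 25]);
translate([239, 186, 846]) cube([321, 31, 25]);
translate([239, 186, 1156]) cube([321, 31, 25]);
translate([239, 186, 1466]) cube([321, 31, 25]);
translate([239, 186, 1776]) cube([321, 31, 25]);


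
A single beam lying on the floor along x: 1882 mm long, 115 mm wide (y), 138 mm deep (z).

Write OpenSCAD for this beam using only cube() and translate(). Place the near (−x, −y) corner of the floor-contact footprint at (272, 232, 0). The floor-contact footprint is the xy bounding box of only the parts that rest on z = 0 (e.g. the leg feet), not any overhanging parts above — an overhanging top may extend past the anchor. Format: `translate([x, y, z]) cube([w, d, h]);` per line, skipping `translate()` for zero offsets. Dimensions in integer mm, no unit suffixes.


translate([272, 232, 0]) cube([1882, 115, 138]);


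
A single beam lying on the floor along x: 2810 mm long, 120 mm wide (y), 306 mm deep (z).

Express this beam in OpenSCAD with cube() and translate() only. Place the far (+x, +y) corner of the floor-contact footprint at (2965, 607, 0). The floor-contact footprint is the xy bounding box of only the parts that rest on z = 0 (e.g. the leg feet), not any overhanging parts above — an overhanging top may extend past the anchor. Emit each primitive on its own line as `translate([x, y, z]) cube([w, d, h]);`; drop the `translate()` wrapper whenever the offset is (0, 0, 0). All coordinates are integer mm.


translate([155, 487, 0]) cube([2810, 120, 306]);


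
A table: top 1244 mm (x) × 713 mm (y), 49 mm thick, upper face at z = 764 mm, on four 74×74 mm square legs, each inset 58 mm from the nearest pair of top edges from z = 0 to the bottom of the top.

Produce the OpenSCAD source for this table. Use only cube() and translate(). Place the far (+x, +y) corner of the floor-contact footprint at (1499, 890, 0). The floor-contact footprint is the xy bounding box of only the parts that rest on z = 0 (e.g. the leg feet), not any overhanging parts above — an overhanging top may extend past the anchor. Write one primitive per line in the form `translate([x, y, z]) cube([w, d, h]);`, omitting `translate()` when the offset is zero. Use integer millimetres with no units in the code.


translate([313, 235, 715]) cube([1244, 713, 49]);
translate([371, 293, 0]) cube([74, 74, 715]);
translate([1425, 293, 0]) cube([74, 74, 715]);
translate([371, 816, 0]) cube([74, 74, 715]);
translate([1425, 816, 0]) cube([74, 74, 715]);


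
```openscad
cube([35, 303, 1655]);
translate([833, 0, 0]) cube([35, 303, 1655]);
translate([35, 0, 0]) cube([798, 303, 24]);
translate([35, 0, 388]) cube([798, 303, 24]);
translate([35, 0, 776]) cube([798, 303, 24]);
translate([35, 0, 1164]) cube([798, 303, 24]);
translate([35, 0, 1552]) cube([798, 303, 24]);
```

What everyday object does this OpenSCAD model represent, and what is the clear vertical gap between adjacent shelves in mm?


A bookshelf. The clear shelf gap is 364 mm.

Two tall side panels with 5 horizontal boards between them — a bookshelf. The first two shelf undersides are at z = 0 and z = 388; with shelf thickness 24, the clear gap is 388 − 0 − 24 = 364 mm.


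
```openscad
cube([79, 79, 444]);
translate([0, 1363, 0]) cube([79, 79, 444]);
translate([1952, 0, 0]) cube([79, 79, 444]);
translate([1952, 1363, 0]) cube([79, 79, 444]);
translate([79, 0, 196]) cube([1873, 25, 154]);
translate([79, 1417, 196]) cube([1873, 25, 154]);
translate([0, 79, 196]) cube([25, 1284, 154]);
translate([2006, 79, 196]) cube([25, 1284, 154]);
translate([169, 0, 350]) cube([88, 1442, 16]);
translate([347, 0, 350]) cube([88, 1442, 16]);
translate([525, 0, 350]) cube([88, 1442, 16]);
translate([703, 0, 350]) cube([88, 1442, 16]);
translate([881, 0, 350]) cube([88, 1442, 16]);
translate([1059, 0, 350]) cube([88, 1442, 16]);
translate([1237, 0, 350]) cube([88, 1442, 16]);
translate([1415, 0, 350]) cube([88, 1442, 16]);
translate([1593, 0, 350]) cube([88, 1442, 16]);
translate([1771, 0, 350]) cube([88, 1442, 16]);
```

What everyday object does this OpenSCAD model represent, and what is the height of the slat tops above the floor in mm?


A bed frame. The slat-top height is 366 mm.

Four posts, four rails, and a row of slats — a bed frame. Slats sit on the rails at z = 196 + 154 = 350; with slat thickness 16, the top is 366 mm.


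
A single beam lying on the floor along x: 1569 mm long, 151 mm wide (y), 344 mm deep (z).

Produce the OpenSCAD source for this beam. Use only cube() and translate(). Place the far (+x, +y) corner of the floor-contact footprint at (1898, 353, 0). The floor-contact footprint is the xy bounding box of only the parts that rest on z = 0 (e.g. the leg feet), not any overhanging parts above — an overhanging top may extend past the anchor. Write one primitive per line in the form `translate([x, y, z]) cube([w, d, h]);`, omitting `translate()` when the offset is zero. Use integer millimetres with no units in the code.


translate([329, 202, 0]) cube([1569, 151, 344]);


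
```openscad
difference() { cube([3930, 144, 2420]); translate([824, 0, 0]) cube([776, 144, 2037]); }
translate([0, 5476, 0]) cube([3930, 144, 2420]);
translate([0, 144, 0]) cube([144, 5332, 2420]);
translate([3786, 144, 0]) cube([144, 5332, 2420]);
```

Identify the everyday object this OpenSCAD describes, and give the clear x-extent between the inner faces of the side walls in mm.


A single room. The interior width is 3642 mm.

Four walls enclosing a rectangle with a door in the front wall — a room. Outside width 3930 minus two 144 mm walls gives 3642 mm.


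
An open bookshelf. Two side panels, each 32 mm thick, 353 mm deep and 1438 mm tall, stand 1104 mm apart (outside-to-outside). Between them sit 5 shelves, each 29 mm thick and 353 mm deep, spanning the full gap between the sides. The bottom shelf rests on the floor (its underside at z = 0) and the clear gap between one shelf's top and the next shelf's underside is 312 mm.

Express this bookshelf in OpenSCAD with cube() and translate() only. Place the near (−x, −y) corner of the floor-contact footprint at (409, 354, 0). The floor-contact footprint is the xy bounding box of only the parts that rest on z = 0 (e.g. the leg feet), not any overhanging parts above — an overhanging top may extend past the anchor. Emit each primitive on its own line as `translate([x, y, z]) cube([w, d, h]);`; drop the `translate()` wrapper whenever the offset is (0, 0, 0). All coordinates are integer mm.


translate([409, 354, 0]) cube([32, 353, 1438]);
translate([1481, 354, 0]) cube([32, 353, 1438]);
translate([441, 354, 0]) cube([1040, 353, 29]);
translate([441, 354, 341]) cube([1040, 353, 29]);
translate([441, 354, 682]) cube([1040, 353, 29]);
translate([441, 354, 1023]) cube([1040, 353, 29]);
translate([441, 354, 1364]) cube([1040, 353, 29]);


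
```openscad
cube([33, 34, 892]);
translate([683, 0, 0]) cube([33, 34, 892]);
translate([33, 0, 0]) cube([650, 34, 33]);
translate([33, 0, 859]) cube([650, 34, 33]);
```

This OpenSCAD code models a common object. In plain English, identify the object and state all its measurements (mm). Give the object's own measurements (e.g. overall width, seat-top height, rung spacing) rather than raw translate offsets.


A rectangular picture frame lying in the x–z plane (depth along y). The opening is 650 mm wide (x) by 826 mm tall (z), surrounded by a border 33 mm wide on all four sides. The frame is 34 mm deep and is made of two full-height vertical stiles with two horizontal rails fitted between them.


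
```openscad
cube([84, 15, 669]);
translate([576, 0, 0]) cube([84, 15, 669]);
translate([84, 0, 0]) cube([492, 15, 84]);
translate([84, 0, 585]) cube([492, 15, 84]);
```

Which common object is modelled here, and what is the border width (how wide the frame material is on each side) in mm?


A picture frame. The border width is 84 mm.

Four thin pieces enclosing a rectangular opening — a picture frame. The two full-height stiles are 669 mm tall; the top rail sits at z = 585 and is 84 mm tall, so the border above the opening is 669 − 585 = 84 mm, matching the stile x-width.


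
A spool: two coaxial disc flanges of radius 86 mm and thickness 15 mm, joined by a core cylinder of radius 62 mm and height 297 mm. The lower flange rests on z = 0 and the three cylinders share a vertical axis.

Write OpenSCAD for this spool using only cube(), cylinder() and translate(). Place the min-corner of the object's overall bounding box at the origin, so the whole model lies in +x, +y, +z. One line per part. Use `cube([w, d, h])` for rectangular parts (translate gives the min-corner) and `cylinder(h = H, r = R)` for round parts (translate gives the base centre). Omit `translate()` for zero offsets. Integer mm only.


translate([86, 86, 0]) cylinder(h = 15, r = 86);
translate([86, 86, 15]) cylinder(h = 297, r = 62);
translate([86, 86, 312]) cylinder(h = 15, r = 86);
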